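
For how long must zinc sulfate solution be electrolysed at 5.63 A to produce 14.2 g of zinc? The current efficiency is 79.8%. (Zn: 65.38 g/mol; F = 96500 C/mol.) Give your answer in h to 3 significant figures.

2.59 h

n(Zn) = 14.2 / 65.38 = 0.2172 mol
Zn²⁺ + 2e⁻ → Zn, so n(e⁻) = 2 × 0.2172 = 0.4344 mol
Q = 0.4344 × 96500 / 0.798 = 52530 C
t = Q / I = 52530 / 5.63 = 9330 s = 2.59 h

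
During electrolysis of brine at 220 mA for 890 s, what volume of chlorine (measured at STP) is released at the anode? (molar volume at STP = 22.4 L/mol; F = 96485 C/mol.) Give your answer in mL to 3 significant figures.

Charge passed = 0.220 × 890 = 195.8 C
n(e⁻) = Q/F = 195.8/96485 = 0.002029 mol
2Cl⁻ → Cl₂ + 2e⁻, so n(Cl₂) = 0.002029 / 2 = 0.001015 mol
V = 0.001015 × 22.4 = 0.02274 L
= 22.7 mL

22.7 mL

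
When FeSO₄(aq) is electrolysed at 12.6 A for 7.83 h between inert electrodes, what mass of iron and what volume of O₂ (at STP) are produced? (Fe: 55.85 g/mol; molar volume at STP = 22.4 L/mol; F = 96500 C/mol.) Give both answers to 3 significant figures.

103 g Fe; 20.6 L O₂

Q = 12.6 × 28188 = 3.552×10^5 C; n(e⁻) = 3.552×10^5 / 96500 = 3.681 mol
Cathode: Fe²⁺ + 2e⁻ → Fe → n(Fe) = 3.681/2 = 1.841 mol → 103 g
Anode: 2H₂O → O₂ + 4H⁺ + 4e⁻ → n(O₂) = 3.681/4 = 0.9203 mol → 20.6 L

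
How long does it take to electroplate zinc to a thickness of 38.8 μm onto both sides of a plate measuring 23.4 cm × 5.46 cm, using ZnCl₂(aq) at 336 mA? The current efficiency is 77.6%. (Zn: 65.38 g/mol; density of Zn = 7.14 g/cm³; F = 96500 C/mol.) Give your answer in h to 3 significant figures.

Plated area = 2 × 23.4 × 5.46 = 255.5 cm²
Volume = 255.5 × 38.8×10⁻⁴ cm = 0.9913 cm³
m(Zn) = 0.9913 × 7.14 = 7.078 g
n(Zn) = 7.078 / 65.38 = 0.1083 mol; n(e⁻) = 2 × 0.1083 = 0.2166 mol
Q = 0.2166 × 96500 / 0.776 = 26940 C
t = 26940 / 0.336 = 80180 s = 22.3 h

22.3 h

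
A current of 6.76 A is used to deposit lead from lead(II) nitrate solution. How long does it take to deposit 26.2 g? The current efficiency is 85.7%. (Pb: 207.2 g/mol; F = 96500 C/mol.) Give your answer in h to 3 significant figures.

1.17 h

n(Pb) = 26.2 / 207.2 = 0.1264 mol
Pb²⁺ + 2e⁻ → Pb, so n(e⁻) = 2 × 0.1264 = 0.2528 mol
Q = 0.2528 × 96500 / 0.857 = 28470 C
t = Q / I = 28470 / 6.76 = 4212 s = 1.17 h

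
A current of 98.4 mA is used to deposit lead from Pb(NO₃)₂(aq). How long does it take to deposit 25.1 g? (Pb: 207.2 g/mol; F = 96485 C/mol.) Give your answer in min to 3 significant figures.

3960 min

n(Pb) = 25.1 / 207.2 = 0.1211 mol
Pb²⁺ + 2e⁻ → Pb, so n(e⁻) = 2 × 0.1211 = 0.2422 mol
Q = 0.2422 × 96485 = 23370 C
t = Q / I = 23370 / 0.0984 = 2.375×10^5 s = 3960 min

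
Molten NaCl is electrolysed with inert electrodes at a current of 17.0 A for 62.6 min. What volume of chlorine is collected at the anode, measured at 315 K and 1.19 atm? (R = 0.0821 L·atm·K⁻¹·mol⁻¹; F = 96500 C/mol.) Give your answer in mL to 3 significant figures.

7190 mL

Charge passed = 17.0 × 3756 = 63850 C
Moles of electrons = 63850 / 96500 = 0.6617 mol
2Cl⁻ → Cl₂ + 2e⁻, so n(Cl₂) = 0.6617 / 2 = 0.3309 mol
V = nRT/P = 0.3309 × 0.0821 × 315 / 1.19 = 7.191 L
= 7190 mL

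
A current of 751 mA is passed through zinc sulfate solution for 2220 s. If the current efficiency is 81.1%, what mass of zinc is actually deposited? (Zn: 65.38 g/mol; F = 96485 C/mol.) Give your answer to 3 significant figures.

Q = 0.751 × 2220 = 1667 C
n(e⁻) = 1667 / 96485 = 0.01728 mol
Zn²⁺ + 2e⁻ → Zn, so theoretical m(Zn) = 0.008640 × 65.38 = 0.5649 g
Actual mass = 81.1% × 0.5649 = 0.458 g

0.458 g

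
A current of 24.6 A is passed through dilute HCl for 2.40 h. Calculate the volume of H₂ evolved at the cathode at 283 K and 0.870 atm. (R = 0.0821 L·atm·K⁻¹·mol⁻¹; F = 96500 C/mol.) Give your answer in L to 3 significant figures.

Charge passed = 24.6 × 8640 = 2.125×10^5 C
n(e⁻) = Q/F = 2.125×10^5/96500 = 2.202 mol
2H⁺ + 2e⁻ → H₂, so n(H₂) = 2.202 / 2 = 1.101 mol
V = nRT/P = 1.101 × 0.0821 × 283 / 0.870 = 29.40 L

29.4 L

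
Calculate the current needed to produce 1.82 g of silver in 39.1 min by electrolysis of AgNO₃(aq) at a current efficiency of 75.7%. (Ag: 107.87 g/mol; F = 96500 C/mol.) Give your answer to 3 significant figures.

0.917 A

n(Ag) = 1.82 / 107.87 = 0.01687 mol
Ag⁺ + e⁻ → Ag, so n(e⁻) = 0.01687 mol
Q = 0.01687 × 96500 / 0.757 = 2151 C
I = Q / t = 2151 / 2346 s = 0.917 A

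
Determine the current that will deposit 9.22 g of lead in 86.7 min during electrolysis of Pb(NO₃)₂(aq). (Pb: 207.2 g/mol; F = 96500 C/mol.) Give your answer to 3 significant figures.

1.65 A

n(Pb) = 9.22 / 207.2 = 0.04450 mol
Pb²⁺ + 2e⁻ → Pb, so n(e⁻) = 2 × 0.04450 = 0.08900 mol
Q = 0.08900 × 96500 = 8589 C
I = Q / t = 8589 / 5202 s = 1.65 A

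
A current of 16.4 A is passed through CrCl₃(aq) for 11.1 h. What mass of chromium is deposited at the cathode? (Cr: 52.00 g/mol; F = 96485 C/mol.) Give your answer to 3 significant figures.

118 g

Charge passed = 16.4 × 39960 = 6.553×10^5 C
Moles of electrons = 6.553×10^5 / 96485 = 6.792 mol
Cr³⁺ + 3e⁻ → Cr, so n(Cr) = 6.792 / 3 = 2.264 mol
m = 2.264 × 52.00 = 118 g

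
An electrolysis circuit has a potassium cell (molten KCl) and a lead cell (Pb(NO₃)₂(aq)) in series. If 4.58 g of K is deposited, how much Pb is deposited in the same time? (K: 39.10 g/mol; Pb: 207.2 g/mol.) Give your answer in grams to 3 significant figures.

n(K) = 4.58 / 39.10 = 0.1171 mol
K⁺ + e⁻ → K, so n(e⁻) = 0.1171 mol
Same current for the same time ⇒ same n(e⁻) = 0.1171 mol in both cells.
Pb²⁺ + 2e⁻ → Pb, so n(Pb) = 0.1171 / 2 = 0.05855 mol
m(Pb) = 0.05855 × 207.2 = 12.1 g

12.1 g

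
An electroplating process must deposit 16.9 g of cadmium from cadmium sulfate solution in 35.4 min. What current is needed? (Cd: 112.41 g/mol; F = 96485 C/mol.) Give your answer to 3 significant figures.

13.7 A

n(Cd) = 16.9 / 112.41 = 0.1503 mol
Cd²⁺ + 2e⁻ → Cd, so n(e⁻) = 2 × 0.1503 = 0.3006 mol
Q = 0.3006 × 96485 = 29000 C
I = Q / t = 29000 / 2124 s = 13.7 A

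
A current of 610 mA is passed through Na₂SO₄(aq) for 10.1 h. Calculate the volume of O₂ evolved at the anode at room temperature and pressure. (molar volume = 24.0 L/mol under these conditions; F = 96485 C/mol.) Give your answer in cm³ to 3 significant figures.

Charge passed = 0.610 × 36360 = 22180 C
Moles of electrons = 22180 / 96485 = 0.2299 mol
2H₂O → O₂ + 4H⁺ + 4e⁻, so n(O₂) = 0.2299 / 4 = 0.05748 mol
V = 0.05748 × 24.0 = 1.380 L
= 1380 cm³

1380 cm³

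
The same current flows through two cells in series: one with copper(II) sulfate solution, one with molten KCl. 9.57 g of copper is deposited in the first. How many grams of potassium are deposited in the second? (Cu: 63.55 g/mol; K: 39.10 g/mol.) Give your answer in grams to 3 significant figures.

n(Cu) = 9.57 / 63.55 = 0.1506 mol
Cu²⁺ + 2e⁻ → Cu, so n(e⁻) = 2 × 0.1506 = 0.3012 mol
The cells are in series, so the same charge (and hence the same n(e⁻) = 0.3012 mol) passes through both.
K⁺ + e⁻ → K, so n(K) = 0.3012 mol
m(K) = 0.3012 × 39.10 = 11.8 g

11.8 g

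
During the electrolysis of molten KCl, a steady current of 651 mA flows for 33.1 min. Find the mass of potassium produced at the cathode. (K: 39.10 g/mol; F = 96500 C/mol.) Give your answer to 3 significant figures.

0.524 g

Q = 0.651 A × 1986 s = 1293 C
n(e⁻) = 1293 / 96500 = 0.01340 mol
K⁺ + e⁻ → K, so n(K) = 0.01340 mol
m = 0.01340 × 39.10 = 0.524 g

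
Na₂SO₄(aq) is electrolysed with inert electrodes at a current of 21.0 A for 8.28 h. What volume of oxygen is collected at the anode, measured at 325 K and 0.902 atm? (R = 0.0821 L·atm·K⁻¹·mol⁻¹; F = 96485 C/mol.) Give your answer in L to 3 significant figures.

Q = It = 21.0 × 29808 = 6.260×10^5 C
Moles of electrons = 6.260×10^5 / 96485 = 6.488 mol
2H₂O → O₂ + 4H⁺ + 4e⁻, so n(O₂) = 6.488 / 4 = 1.622 mol
V = nRT/P = 1.622 × 0.0821 × 325 / 0.902 = 47.98 L

48.0 L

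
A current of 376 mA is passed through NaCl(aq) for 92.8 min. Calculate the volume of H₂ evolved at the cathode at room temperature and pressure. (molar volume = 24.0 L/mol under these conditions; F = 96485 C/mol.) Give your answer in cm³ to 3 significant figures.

Charge passed = 0.376 × 5568 = 2094 C
Moles of electrons = 2094 / 96485 = 0.02170 mol
2H⁺ + 2e⁻ → H₂, so n(H₂) = 0.02170 / 2 = 0.01085 mol
V = 0.01085 × 24.0 = 0.2604 L
= 260 cm³

260 cm³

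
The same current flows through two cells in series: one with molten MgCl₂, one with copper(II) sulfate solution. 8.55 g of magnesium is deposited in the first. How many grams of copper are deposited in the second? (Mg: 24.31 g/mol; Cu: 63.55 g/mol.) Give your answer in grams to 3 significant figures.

22.4 g

n(Mg) = 8.55 / 24.31 = 0.3517 mol
Mg²⁺ + 2e⁻ → Mg, so n(e⁻) = 2 × 0.3517 = 0.7034 mol
The cells are in series, so the same charge (and hence the same n(e⁻) = 0.7034 mol) passes through both.
Cu²⁺ + 2e⁻ → Cu, so n(Cu) = 0.7034 / 2 = 0.3517 mol
m(Cu) = 0.3517 × 63.55 = 22.4 g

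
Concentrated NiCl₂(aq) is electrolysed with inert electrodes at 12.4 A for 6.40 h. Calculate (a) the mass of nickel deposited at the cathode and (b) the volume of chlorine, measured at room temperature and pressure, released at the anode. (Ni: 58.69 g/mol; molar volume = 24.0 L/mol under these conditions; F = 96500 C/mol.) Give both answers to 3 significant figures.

86.9 g Ni; 35.5 L Cl₂

Q = 12.4 × 23040 = 2.857×10^5 C; n(e⁻) = 2.857×10^5 / 96500 = 2.961 mol
Cathode: Ni²⁺ + 2e⁻ → Ni → n(Ni) = 2.961/2 = 1.481 mol → 86.9 g
Anode: 2Cl⁻ → Cl₂ + 2e⁻ → n(Cl₂) = 2.961/2 = 1.481 mol → 35.5 L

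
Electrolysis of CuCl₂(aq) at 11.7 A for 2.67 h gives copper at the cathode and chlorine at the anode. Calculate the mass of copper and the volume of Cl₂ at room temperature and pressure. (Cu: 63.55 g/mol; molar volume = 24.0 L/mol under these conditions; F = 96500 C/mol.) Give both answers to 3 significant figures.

37.0 g Cu; 14.0 L Cl₂

Q = 11.7 × 9612 = 1.125×10^5 C; n(e⁻) = 1.125×10^5 / 96500 = 1.166 mol
Cathode: Cu²⁺ + 2e⁻ → Cu → n(Cu) = 1.166/2 = 0.5830 mol → 37.0 g
Anode: 2Cl⁻ → Cl₂ + 2e⁻ → n(Cl₂) = 1.166/2 = 0.5830 mol → 14.0 L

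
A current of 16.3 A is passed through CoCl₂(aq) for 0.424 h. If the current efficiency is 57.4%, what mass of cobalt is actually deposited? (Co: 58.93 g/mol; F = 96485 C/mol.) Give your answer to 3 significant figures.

4.36 g

Q = 16.3 × 1526.4 = 24880 C
n(e⁻) = 24880 / 96485 = 0.2579 mol
Co²⁺ + 2e⁻ → Co, so theoretical m(Co) = 0.1290 × 58.93 = 7.602 g
Actual mass = 57.4% × 7.602 = 4.36 g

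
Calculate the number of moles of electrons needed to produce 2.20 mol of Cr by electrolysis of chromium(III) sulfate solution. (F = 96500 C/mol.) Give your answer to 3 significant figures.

6.60 mol

Cr³⁺ + 3e⁻ → Cr, so n(e⁻) = 3 × 2.20 = 6.600 mol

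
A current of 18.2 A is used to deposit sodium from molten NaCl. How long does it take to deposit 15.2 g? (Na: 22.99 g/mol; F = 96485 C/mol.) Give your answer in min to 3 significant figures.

n(Na) = 15.2 / 22.99 = 0.6612 mol
Na⁺ + e⁻ → Na, so n(e⁻) = 0.6612 mol
Q = 0.6612 × 96485 = 63800 C
t = Q / I = 63800 / 18.2 = 3505 s = 58.4 min

58.4 min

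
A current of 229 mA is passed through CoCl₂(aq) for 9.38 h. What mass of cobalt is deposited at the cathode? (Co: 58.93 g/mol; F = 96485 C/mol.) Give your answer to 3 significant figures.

Charge passed = 0.229 × 33768 = 7733 C
n(e⁻) = Q/F = 7733/96485 = 0.08015 mol
Co²⁺ + 2e⁻ → Co, so n(Co) = 0.08015 / 2 = 0.04008 mol
m = 0.04008 × 58.93 = 2.36 g

2.36 g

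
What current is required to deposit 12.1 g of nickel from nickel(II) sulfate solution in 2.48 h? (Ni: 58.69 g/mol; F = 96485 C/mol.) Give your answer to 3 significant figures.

4.46 A

n(Ni) = 12.1 / 58.69 = 0.2062 mol
Ni²⁺ + 2e⁻ → Ni, so n(e⁻) = 2 × 0.2062 = 0.4124 mol
Q = 0.4124 × 96485 = 39790 C
I = Q / t = 39790 / 8928 s = 4.46 A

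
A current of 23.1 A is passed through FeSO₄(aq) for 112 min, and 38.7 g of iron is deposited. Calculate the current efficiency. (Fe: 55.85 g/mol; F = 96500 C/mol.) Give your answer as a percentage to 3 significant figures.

86.2%

Q = 23.1 × 6720 = 1.552×10^5 C
n(e⁻) = 1.552×10^5 / 96500 = 1.608 mol
Fe²⁺ + 2e⁻ → Fe, so theoretical n(Fe) = 0.8040 mol → 44.90 g
Efficiency = 38.7 / 44.90 = 0.8619 = 86.2%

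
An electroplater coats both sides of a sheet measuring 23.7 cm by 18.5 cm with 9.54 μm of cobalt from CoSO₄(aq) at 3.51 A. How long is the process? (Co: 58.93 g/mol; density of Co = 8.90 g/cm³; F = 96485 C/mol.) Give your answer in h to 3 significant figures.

1.93 h

Plated area = 2 × 23.7 × 18.5 = 876.9 cm²
Volume = 876.9 × 9.54×10⁻⁴ cm = 0.8366 cm³
m(Co) = 0.8366 × 8.90 = 7.446 g
n(Co) = 7.446 / 58.93 = 0.1264 mol; n(e⁻) = 2 × 0.1264 = 0.2528 mol
Q = 0.2528 × 96485 = 24390 C
t = 24390 / 3.51 = 6949 s = 1.93 h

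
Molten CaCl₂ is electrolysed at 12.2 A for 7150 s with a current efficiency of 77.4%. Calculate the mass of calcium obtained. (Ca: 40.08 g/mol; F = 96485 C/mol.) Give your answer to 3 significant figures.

Q = 12.2 × 7150 = 87230 C
n(e⁻) = 87230 / 96485 = 0.9041 mol
Ca²⁺ + 2e⁻ → Ca, so theoretical m(Ca) = 0.4521 × 40.08 = 18.12 g
Actual mass = 77.4% × 18.12 = 14.0 g

14.0 g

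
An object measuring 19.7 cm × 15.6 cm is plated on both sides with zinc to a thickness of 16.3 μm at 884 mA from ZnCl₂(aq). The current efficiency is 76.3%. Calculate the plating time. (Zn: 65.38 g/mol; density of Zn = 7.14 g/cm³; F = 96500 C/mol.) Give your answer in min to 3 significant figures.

Plated area = 2 × 19.7 × 15.6 = 614.6 cm²
Volume = 614.6 × 16.3×10⁻⁴ cm = 1.002 cm³
m(Zn) = 1.002 × 7.14 = 7.154 g
n(Zn) = 7.154 / 65.38 = 0.1094 mol; n(e⁻) = 2 × 0.1094 = 0.2188 mol
Q = 0.2188 × 96500 / 0.763 = 27670 C
t = 27670 / 0.884 = 31300 s = 522 min

522 min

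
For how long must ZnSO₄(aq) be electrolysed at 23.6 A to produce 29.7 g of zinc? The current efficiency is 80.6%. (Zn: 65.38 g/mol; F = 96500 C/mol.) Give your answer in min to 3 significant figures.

n(Zn) = 29.7 / 65.38 = 0.4543 mol
Zn²⁺ + 2e⁻ → Zn, so n(e⁻) = 2 × 0.4543 = 0.9086 mol
Q = 0.9086 × 96500 / 0.806 = 1.088×10^5 C
t = Q / I = 1.088×10^5 / 23.6 = 4610 s = 76.8 min

76.8 min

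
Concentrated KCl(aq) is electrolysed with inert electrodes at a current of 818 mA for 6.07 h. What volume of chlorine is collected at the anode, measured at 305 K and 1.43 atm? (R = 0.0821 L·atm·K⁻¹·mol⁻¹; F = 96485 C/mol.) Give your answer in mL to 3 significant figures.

Q = 0.818 A × 21852 s = 17870 C
Moles of electrons = 17870 / 96485 = 0.1852 mol
2Cl⁻ → Cl₂ + 2e⁻, so n(Cl₂) = 0.1852 / 2 = 0.09260 mol
V = nRT/P = 0.09260 × 0.0821 × 305 / 1.43 = 1.622 L
= 1620 mL

1620 mL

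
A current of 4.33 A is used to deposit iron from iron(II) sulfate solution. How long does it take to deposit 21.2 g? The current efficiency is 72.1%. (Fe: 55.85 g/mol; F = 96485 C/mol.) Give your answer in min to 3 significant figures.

n(Fe) = 21.2 / 55.85 = 0.3796 mol
Fe²⁺ + 2e⁻ → Fe, so n(e⁻) = 2 × 0.3796 = 0.7592 mol
Q = 0.7592 × 96485 / 0.721 = 1.016×10^5 C
t = Q / I = 1.016×10^5 / 4.33 = 23460 s = 391 min

391 min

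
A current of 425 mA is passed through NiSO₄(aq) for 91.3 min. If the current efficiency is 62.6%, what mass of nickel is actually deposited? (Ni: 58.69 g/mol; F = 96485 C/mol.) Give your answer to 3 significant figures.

Q = 0.425 × 5478 = 2328 C
n(e⁻) = 2328 / 96485 = 0.02413 mol
Ni²⁺ + 2e⁻ → Ni, so theoretical m(Ni) = 0.01207 × 58.69 = 0.7084 g
Actual mass = 62.6% × 0.7084 = 0.443 g

0.443 g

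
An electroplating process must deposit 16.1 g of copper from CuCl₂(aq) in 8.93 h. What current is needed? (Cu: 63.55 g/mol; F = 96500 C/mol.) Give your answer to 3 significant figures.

n(Cu) = 16.1 / 63.55 = 0.2533 mol
Cu²⁺ + 2e⁻ → Cu, so n(e⁻) = 2 × 0.2533 = 0.5066 mol
Q = 0.5066 × 96500 = 48890 C
I = Q / t = 48890 / 32148 s = 1.52 A

1.52 A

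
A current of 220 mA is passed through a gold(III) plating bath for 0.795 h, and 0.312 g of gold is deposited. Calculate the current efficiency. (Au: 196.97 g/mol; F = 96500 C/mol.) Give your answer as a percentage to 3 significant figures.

Q = 0.220 × 2862 = 629.6 C
n(e⁻) = 629.6 / 96500 = 0.006524 mol
Au³⁺ + 3e⁻ → Au, so theoretical n(Au) = 0.002175 mol → 0.4284 g
Efficiency = 0.312 / 0.4284 = 0.7283 = 72.8%

72.8%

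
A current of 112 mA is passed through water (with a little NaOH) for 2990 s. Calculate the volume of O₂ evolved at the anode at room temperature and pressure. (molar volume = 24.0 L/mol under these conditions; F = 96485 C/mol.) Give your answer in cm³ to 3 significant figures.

Charge passed = 0.112 × 2990 = 334.9 C
n(e⁻) = 334.9 / 96485 = 0.003471 mol
2H₂O → O₂ + 4H⁺ + 4e⁻, so n(O₂) = 0.003471 / 4 = 8.678×10^-4 mol
V = 8.678×10^-4 × 24.0 = 0.02083 L
= 20.8 cm³

20.8 cm³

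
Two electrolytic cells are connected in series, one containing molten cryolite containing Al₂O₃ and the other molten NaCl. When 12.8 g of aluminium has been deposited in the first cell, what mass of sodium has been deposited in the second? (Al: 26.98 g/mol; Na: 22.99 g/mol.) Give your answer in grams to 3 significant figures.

n(Al) = 12.8 / 26.98 = 0.4744 mol
Al³⁺ + 3e⁻ → Al, so n(e⁻) = 3 × 0.4744 = 1.423 mol
The cells are in series, so the same charge (and hence the same n(e⁻) = 1.423 mol) passes through both.
Na⁺ + e⁻ → Na, so n(Na) = 1.423 mol
m(Na) = 1.423 × 22.99 = 32.7 g

32.7 g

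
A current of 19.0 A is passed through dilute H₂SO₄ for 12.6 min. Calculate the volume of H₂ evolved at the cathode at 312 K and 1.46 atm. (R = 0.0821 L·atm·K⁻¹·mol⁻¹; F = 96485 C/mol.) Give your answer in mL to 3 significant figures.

Charge passed = 19.0 × 756 = 14360 C
n(e⁻) = Q/F = 14360/96485 = 0.1488 mol
2H⁺ + 2e⁻ → H₂, so n(H₂) = 0.1488 / 2 = 0.07440 mol
V = nRT/P = 0.07440 × 0.0821 × 312 / 1.46 = 1.305 L
= 1310 mL

1310 mL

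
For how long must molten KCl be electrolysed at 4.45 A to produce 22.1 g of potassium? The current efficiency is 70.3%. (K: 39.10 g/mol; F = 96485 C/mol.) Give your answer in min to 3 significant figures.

n(K) = 22.1 / 39.10 = 0.5652 mol
K⁺ + e⁻ → K, so n(e⁻) = 0.5652 mol
Q = 0.5652 × 96485 / 0.703 = 77570 C
t = Q / I = 77570 / 4.45 = 17430 s = 291 min

291 min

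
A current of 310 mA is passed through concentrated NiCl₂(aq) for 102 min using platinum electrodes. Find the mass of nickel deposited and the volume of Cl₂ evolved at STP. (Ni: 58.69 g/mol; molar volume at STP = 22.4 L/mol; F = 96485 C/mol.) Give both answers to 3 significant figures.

0.577 g Ni; 0.220 L Cl₂

Q = 0.310 × 6120 = 1897 C; n(e⁻) = 1897 / 96485 = 0.01966 mol
Cathode: Ni²⁺ + 2e⁻ → Ni → n(Ni) = 0.01966/2 = 0.009830 mol → 0.577 g
Anode: 2Cl⁻ → Cl₂ + 2e⁻ → n(Cl₂) = 0.01966/2 = 0.009830 mol → 0.220 L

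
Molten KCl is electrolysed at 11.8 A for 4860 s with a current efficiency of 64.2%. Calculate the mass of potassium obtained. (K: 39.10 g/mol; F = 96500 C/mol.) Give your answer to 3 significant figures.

Q = 11.8 × 4860 = 57350 C
n(e⁻) = 57350 / 96500 = 0.5943 mol
K⁺ + e⁻ → K, so theoretical m(K) = 0.5943 × 39.10 = 23.24 g
Actual mass = 64.2% × 23.24 = 14.9 g

14.9 g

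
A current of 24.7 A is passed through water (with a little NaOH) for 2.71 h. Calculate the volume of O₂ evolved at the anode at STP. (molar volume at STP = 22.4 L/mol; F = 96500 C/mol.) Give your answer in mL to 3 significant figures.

Charge passed = 24.7 × 9756 = 2.410×10^5 C
Moles of electrons = 2.410×10^5 / 96500 = 2.497 mol
2H₂O → O₂ + 4H⁺ + 4e⁻, so n(O₂) = 2.497 / 4 = 0.6243 mol
V = 0.6243 × 22.4 = 13.98 L
= 14000 mL

14000 mL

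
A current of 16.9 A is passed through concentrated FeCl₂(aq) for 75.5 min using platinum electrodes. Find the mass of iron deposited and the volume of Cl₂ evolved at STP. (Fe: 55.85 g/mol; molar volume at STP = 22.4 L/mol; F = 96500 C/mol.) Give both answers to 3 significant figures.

22.2 g Fe; 8.89 L Cl₂

Q = 16.9 × 4530 = 76560 C; n(e⁻) = 76560 / 96500 = 0.7934 mol
Cathode: Fe²⁺ + 2e⁻ → Fe → n(Fe) = 0.7934/2 = 0.3967 mol → 22.2 g
Anode: 2Cl⁻ → Cl₂ + 2e⁻ → n(Cl₂) = 0.7934/2 = 0.3967 mol → 8.89 L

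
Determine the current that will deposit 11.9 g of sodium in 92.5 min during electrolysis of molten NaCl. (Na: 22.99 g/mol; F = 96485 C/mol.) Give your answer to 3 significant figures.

n(Na) = 11.9 / 22.99 = 0.5176 mol
Na⁺ + e⁻ → Na, so n(e⁻) = 0.5176 mol
Q = 0.5176 × 96485 = 49940 C
I = Q / t = 49940 / 5550 s = 9.00 A

9.00 A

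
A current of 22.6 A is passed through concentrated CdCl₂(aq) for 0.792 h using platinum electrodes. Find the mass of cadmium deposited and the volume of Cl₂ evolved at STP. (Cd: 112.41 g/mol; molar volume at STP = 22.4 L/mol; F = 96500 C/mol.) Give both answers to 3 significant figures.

Q = 22.6 × 2851.2 = 64440 C; n(e⁻) = 64440 / 96500 = 0.6678 mol
Cathode: Cd²⁺ + 2e⁻ → Cd → n(Cd) = 0.6678/2 = 0.3339 mol → 37.5 g
Anode: 2Cl⁻ → Cl₂ + 2e⁻ → n(Cl₂) = 0.6678/2 = 0.3339 mol → 7.48 L

37.5 g Cd; 7.48 L Cl₂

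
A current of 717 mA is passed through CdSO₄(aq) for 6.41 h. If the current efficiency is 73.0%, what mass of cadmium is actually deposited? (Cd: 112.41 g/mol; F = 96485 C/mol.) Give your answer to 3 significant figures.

Q = 0.717 × 23076 = 16550 C
n(e⁻) = 16550 / 96485 = 0.1715 mol
Cd²⁺ + 2e⁻ → Cd, so theoretical m(Cd) = 0.08575 × 112.41 = 9.639 g
Actual mass = 73.0% × 9.639 = 7.04 g

7.04 g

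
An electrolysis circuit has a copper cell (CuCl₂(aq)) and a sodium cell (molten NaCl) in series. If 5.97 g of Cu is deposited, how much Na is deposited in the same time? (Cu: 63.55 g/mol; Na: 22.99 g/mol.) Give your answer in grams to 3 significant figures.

n(Cu) = 5.97 / 63.55 = 0.09394 mol
Cu²⁺ + 2e⁻ → Cu, so n(e⁻) = 2 × 0.09394 = 0.1879 mol
In series, the same 0.1879 mol of electrons flows through the second cell.
Na⁺ + e⁻ → Na, so n(Na) = 0.1879 mol
m(Na) = 0.1879 × 22.99 = 4.32 g

4.32 g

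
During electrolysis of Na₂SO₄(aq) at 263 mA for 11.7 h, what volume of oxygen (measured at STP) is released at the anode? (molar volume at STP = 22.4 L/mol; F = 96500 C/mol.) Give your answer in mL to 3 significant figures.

Q = It = 0.263 × 42120 = 11080 C
n(e⁻) = 11080 / 96500 = 0.1148 mol
2H₂O → O₂ + 4H⁺ + 4e⁻, so n(O₂) = 0.1148 / 4 = 0.02870 mol
V = 0.02870 × 22.4 = 0.6429 L
= 643 mL

643 mL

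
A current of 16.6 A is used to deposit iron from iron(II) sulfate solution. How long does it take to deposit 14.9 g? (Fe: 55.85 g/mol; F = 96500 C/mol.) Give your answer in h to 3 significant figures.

0.862 h

n(Fe) = 14.9 / 55.85 = 0.2668 mol
Fe²⁺ + 2e⁻ → Fe, so n(e⁻) = 2 × 0.2668 = 0.5336 mol
Q = 0.5336 × 96500 = 51490 C
t = Q / I = 51490 / 16.6 = 3102 s = 0.862 h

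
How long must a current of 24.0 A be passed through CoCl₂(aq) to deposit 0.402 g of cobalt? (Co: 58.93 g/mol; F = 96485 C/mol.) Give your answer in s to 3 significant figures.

n(Co) = 0.402 / 58.93 = 0.006822 mol
Co²⁺ + 2e⁻ → Co, so n(e⁻) = 2 × 0.006822 = 0.01364 mol
Q = 0.01364 × 96485 = 1316 C
t = Q / I = 1316 / 24.0 = 54.83 s

54.8 s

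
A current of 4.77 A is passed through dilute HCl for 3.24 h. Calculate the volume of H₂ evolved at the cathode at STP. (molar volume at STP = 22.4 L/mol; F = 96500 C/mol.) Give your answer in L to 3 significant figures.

Charge passed = 4.77 × 11664 = 55640 C
n(e⁻) = Q/F = 55640/96500 = 0.5766 mol
2H⁺ + 2e⁻ → H₂, so n(H₂) = 0.5766 / 2 = 0.2883 mol
V = 0.2883 × 22.4 = 6.458 L

6.46 L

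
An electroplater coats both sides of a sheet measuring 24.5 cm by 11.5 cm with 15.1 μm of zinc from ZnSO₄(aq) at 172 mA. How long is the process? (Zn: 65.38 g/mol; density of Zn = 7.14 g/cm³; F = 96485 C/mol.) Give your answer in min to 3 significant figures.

1740 min

Plated area = 2 × 24.5 × 11.5 = 563.5 cm²
Volume = 563.5 × 15.1×10⁻⁴ cm = 0.8509 cm³
m(Zn) = 0.8509 × 7.14 = 6.075 g
n(Zn) = 6.075 / 65.38 = 0.09292 mol; n(e⁻) = 2 × 0.09292 = 0.1858 mol
Q = 0.1858 × 96485 = 17930 C
t = 17930 / 0.172 = 1.042×10^5 s = 1740 min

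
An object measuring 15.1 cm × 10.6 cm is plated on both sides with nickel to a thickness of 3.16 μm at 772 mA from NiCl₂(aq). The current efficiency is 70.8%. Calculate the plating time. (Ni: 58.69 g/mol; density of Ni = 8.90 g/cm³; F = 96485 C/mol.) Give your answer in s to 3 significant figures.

5420 s

Plated area = 2 × 15.1 × 10.6 = 320.1 cm²
Volume = 320.1 × 3.16×10⁻⁴ cm = 0.1012 cm³
m(Ni) = 0.1012 × 8.90 = 0.9007 g
n(Ni) = 0.9007 / 58.69 = 0.01535 mol; n(e⁻) = 2 × 0.01535 = 0.03070 mol
Q = 0.03070 × 96485 / 0.708 = 4184 C
t = 4184 / 0.772 = 5420 s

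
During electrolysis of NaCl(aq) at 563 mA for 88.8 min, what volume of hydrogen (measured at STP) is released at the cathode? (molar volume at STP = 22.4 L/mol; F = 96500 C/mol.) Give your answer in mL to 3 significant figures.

348 mL

Q = 0.563 A × 5328 s = 3000 C
Moles of electrons = 3000 / 96500 = 0.03109 mol
2H⁺ + 2e⁻ → H₂, so n(H₂) = 0.03109 / 2 = 0.01555 mol
V = 0.01555 × 22.4 = 0.3483 L
= 348 mL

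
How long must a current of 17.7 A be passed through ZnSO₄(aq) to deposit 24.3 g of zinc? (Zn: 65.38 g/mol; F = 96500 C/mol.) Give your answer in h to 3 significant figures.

n(Zn) = 24.3 / 65.38 = 0.3717 mol
Zn²⁺ + 2e⁻ → Zn, so n(e⁻) = 2 × 0.3717 = 0.7434 mol
Q = 0.7434 × 96500 = 71740 C
t = Q / I = 71740 / 17.7 = 4053 s = 1.13 h

1.13 h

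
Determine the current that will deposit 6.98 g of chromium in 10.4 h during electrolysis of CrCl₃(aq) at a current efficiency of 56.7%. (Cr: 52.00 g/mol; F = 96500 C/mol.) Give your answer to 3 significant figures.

1.83 A

n(Cr) = 6.98 / 52.00 = 0.1342 mol
Cr³⁺ + 3e⁻ → Cr, so n(e⁻) = 3 × 0.1342 = 0.4026 mol
Q = 0.4026 × 96500 / 0.567 = 68520 C
I = Q / t = 68520 / 37440 s = 1.83 A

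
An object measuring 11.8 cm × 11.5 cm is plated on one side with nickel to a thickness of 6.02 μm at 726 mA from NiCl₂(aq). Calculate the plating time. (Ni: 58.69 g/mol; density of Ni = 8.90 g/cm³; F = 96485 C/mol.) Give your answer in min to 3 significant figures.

Plated area = 11.8 × 11.5 = 135.7 cm²
Volume = 135.7 × 6.02×10⁻⁴ cm = 0.08169 cm³
m(Ni) = 0.08169 × 8.90 = 0.7270 g
n(Ni) = 0.7270 / 58.69 = 0.01239 mol; n(e⁻) = 2 × 0.01239 = 0.02478 mol
Q = 0.02478 × 96485 = 2391 C
t = 2391 / 0.726 = 3293 s = 54.9 min

54.9 min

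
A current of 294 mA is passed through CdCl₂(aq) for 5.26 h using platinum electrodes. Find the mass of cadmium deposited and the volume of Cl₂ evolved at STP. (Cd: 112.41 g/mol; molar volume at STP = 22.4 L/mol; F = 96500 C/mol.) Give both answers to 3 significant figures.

Q = 0.294 × 18936 = 5567 C; n(e⁻) = 5567 / 96500 = 0.05769 mol
Cathode: Cd²⁺ + 2e⁻ → Cd → n(Cd) = 0.05769/2 = 0.02885 mol → 3.24 g
Anode: 2Cl⁻ → Cl₂ + 2e⁻ → n(Cl₂) = 0.05769/2 = 0.02885 mol → 0.646 L

3.24 g Cd; 0.646 L Cl₂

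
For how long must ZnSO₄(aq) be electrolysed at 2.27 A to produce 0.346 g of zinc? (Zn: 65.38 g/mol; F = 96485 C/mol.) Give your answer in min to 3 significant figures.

7.50 min

n(Zn) = 0.346 / 65.38 = 0.005292 mol
Zn²⁺ + 2e⁻ → Zn, so n(e⁻) = 2 × 0.005292 = 0.01058 mol
Q = 0.01058 × 96485 = 1021 C
t = Q / I = 1021 / 2.27 = 449.8 s = 7.50 min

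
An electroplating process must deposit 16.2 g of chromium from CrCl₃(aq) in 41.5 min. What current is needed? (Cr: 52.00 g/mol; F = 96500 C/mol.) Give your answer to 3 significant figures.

n(Cr) = 16.2 / 52.00 = 0.3115 mol
Cr³⁺ + 3e⁻ → Cr, so n(e⁻) = 3 × 0.3115 = 0.9345 mol
Q = 0.9345 × 96500 = 90180 C
I = Q / t = 90180 / 2490 s = 36.2 A

36.2 A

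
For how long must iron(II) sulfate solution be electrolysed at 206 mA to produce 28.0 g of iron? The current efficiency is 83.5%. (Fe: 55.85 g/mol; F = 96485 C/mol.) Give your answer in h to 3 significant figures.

156 h

n(Fe) = 28.0 / 55.85 = 0.5013 mol
Fe²⁺ + 2e⁻ → Fe, so n(e⁻) = 2 × 0.5013 = 1.003 mol
Q = 1.003 × 96485 / 0.835 = 1.159×10^5 C
t = Q / I = 1.159×10^5 / 0.206 = 5.626×10^5 s = 156 h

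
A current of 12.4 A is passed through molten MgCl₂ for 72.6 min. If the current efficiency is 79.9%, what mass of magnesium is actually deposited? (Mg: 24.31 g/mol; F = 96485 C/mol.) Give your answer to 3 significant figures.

Q = 12.4 × 4356 = 54010 C
n(e⁻) = 54010 / 96485 = 0.5598 mol
Mg²⁺ + 2e⁻ → Mg, so theoretical m(Mg) = 0.2799 × 24.31 = 6.804 g
Actual mass = 79.9% × 6.804 = 5.44 g

5.44 g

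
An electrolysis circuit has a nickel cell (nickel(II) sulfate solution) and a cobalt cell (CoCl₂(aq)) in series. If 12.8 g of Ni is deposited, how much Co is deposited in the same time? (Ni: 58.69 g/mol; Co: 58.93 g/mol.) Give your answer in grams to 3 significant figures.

n(Ni) = 12.8 / 58.69 = 0.2181 mol
Ni²⁺ + 2e⁻ → Ni, so n(e⁻) = 2 × 0.2181 = 0.4362 mol
The cells are in series, so the same charge (and hence the same n(e⁻) = 0.4362 mol) passes through both.
Co²⁺ + 2e⁻ → Co, so n(Co) = 0.4362 / 2 = 0.2181 mol
m(Co) = 0.2181 × 58.93 = 12.9 g

12.9 g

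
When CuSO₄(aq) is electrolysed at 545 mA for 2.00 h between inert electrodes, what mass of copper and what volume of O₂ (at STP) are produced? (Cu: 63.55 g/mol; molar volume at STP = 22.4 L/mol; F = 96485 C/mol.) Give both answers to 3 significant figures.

1.29 g Cu; 0.228 L O₂

Q = 0.545 × 7200 = 3924 C; n(e⁻) = 3924 / 96485 = 0.04067 mol
Cathode: Cu²⁺ + 2e⁻ → Cu → n(Cu) = 0.04067/2 = 0.02034 mol → 1.29 g
Anode: 2H₂O → O₂ + 4H⁺ + 4e⁻ → n(O₂) = 0.04067/4 = 0.01017 mol → 0.228 L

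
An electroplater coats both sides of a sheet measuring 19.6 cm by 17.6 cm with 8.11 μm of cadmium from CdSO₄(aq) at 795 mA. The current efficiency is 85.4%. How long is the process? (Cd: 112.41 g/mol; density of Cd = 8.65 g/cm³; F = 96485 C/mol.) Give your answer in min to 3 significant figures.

204 min

Plated area = 2 × 19.6 × 17.6 = 689.9 cm²
Volume = 689.9 × 8.11×10⁻⁴ cm = 0.5595 cm³
m(Cd) = 0.5595 × 8.65 = 4.840 g
n(Cd) = 4.840 / 112.41 = 0.04306 mol; n(e⁻) = 2 × 0.04306 = 0.08612 mol
Q = 0.08612 × 96485 / 0.854 = 9730 C
t = 9730 / 0.795 = 12240 s = 204 min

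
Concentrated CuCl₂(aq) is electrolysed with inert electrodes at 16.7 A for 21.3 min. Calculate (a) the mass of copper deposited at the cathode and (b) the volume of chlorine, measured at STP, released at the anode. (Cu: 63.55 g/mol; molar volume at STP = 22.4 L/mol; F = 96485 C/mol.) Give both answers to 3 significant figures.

Q = 16.7 × 1278 = 21340 C; n(e⁻) = 21340 / 96485 = 0.2212 mol
Cathode: Cu²⁺ + 2e⁻ → Cu → n(Cu) = 0.2212/2 = 0.1106 mol → 7.03 g
Anode: 2Cl⁻ → Cl₂ + 2e⁻ → n(Cl₂) = 0.2212/2 = 0.1106 mol → 2.48 L

7.03 g Cu; 2.48 L Cl₂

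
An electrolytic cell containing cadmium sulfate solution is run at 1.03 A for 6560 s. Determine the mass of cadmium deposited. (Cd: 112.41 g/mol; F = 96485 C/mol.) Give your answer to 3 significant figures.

Charge passed = 1.03 × 6560 = 6757 C
n(e⁻) = Q/F = 6757/96485 = 0.07003 mol
Cd²⁺ + 2e⁻ → Cd, so n(Cd) = 0.07003 / 2 = 0.03502 mol
m = 0.03502 × 112.41 = 3.94 g

3.94 g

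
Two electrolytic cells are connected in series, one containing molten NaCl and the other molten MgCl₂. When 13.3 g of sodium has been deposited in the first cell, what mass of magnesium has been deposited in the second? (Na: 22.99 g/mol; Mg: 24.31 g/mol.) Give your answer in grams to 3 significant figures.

n(Na) = 13.3 / 22.99 = 0.5785 mol
Na⁺ + e⁻ → Na, so n(e⁻) = 0.5785 mol
The cells are in series, so the same charge (and hence the same n(e⁻) = 0.5785 mol) passes through both.
Mg²⁺ + 2e⁻ → Mg, so n(Mg) = 0.5785 / 2 = 0.2893 mol
m(Mg) = 0.2893 × 24.31 = 7.03 g

7.03 g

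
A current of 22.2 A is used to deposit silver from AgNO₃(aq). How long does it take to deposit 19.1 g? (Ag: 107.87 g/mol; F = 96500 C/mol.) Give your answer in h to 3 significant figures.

n(Ag) = 19.1 / 107.87 = 0.1771 mol
Ag⁺ + e⁻ → Ag, so n(e⁻) = 0.1771 mol
Q = 0.1771 × 96500 = 17090 C
t = Q / I = 17090 / 22.2 = 769.8 s = 0.214 h

0.214 h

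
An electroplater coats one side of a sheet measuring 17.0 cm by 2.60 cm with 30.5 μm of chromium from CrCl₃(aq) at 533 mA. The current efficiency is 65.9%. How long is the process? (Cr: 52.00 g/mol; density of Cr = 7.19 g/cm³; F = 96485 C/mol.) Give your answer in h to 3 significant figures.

4.27 h

Plated area = 17.0 × 2.60 = 44.20 cm²
Volume = 44.20 × 30.5×10⁻⁴ cm = 0.1348 cm³
m(Cr) = 0.1348 × 7.19 = 0.9692 g
n(Cr) = 0.9692 / 52.00 = 0.01864 mol; n(e⁻) = 3 × 0.01864 = 0.05592 mol
Q = 0.05592 × 96485 / 0.659 = 8187 C
t = 8187 / 0.533 = 15360 s = 4.27 h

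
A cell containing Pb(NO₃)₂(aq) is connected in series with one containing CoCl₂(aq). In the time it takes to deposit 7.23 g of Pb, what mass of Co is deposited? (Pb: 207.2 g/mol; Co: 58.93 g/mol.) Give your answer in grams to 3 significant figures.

n(Pb) = 7.23 / 207.2 = 0.03489 mol
Pb²⁺ + 2e⁻ → Pb, so n(e⁻) = 2 × 0.03489 = 0.06978 mol
Since the cells are in series, n(e⁻) in the Co cell is also 0.06978 mol.
Co²⁺ + 2e⁻ → Co, so n(Co) = 0.06978 / 2 = 0.03489 mol
m(Co) = 0.03489 × 58.93 = 2.06 g

2.06 g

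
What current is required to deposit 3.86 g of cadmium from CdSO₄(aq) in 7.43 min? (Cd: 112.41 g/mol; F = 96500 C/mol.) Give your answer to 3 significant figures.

n(Cd) = 3.86 / 112.41 = 0.03434 mol
Cd²⁺ + 2e⁻ → Cd, so n(e⁻) = 2 × 0.03434 = 0.06868 mol
Q = 0.06868 × 96500 = 6628 C
I = Q / t = 6628 / 445.8 s = 14.9 A

14.9 A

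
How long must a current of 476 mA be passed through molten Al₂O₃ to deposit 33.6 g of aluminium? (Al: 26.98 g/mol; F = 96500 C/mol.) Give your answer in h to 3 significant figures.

n(Al) = 33.6 / 26.98 = 1.245 mol
Al³⁺ + 3e⁻ → Al, so n(e⁻) = 3 × 1.245 = 3.735 mol
Q = 3.735 × 96500 = 3.604×10^5 C
t = Q / I = 3.604×10^5 / 0.476 = 7.571×10^5 s = 210 h

210 h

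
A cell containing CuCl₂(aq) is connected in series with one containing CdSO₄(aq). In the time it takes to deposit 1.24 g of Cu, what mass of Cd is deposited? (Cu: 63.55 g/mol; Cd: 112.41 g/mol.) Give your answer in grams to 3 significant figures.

n(Cu) = 1.24 / 63.55 = 0.01951 mol
Cu²⁺ + 2e⁻ → Cu, so n(e⁻) = 2 × 0.01951 = 0.03902 mol
The cells are in series, so the same charge (and hence the same n(e⁻) = 0.03902 mol) passes through both.
Cd²⁺ + 2e⁻ → Cd, so n(Cd) = 0.03902 / 2 = 0.01951 mol
m(Cd) = 0.01951 × 112.41 = 2.19 g

2.19 g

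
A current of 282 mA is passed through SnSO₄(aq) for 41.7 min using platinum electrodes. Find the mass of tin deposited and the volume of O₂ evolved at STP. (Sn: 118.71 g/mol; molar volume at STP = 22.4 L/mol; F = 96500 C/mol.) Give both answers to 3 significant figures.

Q = 0.282 × 2502 = 705.6 C; n(e⁻) = 705.6 / 96500 = 0.007312 mol
Cathode: Sn²⁺ + 2e⁻ → Sn → n(Sn) = 0.007312/2 = 0.003656 mol → 0.434 g
Anode: 2H₂O → O₂ + 4H⁺ + 4e⁻ → n(O₂) = 0.007312/4 = 0.001828 mol → 0.0409 L

0.434 g Sn; 0.0409 L O₂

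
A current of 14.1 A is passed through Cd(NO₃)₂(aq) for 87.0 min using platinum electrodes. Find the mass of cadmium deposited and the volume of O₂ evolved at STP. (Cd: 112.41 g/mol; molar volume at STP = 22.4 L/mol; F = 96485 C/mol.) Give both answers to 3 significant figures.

Q = 14.1 × 5220 = 73600 C; n(e⁻) = 73600 / 96485 = 0.7628 mol
Cathode: Cd²⁺ + 2e⁻ → Cd → n(Cd) = 0.7628/2 = 0.3814 mol → 42.9 g
Anode: 2H₂O → O₂ + 4H⁺ + 4e⁻ → n(O₂) = 0.7628/4 = 0.1907 mol → 4.27 L

42.9 g Cd; 4.27 L O₂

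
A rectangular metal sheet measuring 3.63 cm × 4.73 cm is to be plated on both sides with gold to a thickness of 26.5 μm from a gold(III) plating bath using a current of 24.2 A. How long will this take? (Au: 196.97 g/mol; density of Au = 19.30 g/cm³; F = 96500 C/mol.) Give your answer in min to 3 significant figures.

1.78 min

Plated area = 2 × 3.63 × 4.73 = 34.34 cm²
Volume = 34.34 × 26.5×10⁻⁴ cm = 0.09100 cm³
m(Au) = 0.09100 × 19.30 = 1.756 g
n(Au) = 1.756 / 196.97 = 0.008915 mol; n(e⁻) = 3 × 0.008915 = 0.02675 mol
Q = 0.02675 × 96500 = 2581 C
t = 2581 / 24.2 = 106.7 s = 1.78 min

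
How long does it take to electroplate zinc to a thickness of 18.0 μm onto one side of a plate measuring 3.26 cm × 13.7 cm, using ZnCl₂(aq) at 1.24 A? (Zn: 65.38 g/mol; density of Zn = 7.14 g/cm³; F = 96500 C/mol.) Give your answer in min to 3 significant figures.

Plated area = 3.26 × 13.7 = 44.66 cm²
Volume = 44.66 × 18.0×10⁻⁴ cm = 0.08039 cm³
m(Zn) = 0.08039 × 7.14 = 0.5740 g
n(Zn) = 0.5740 / 65.38 = 0.008779 mol; n(e⁻) = 2 × 0.008779 = 0.01756 mol
Q = 0.01756 × 96500 = 1695 C
t = 1695 / 1.24 = 1367 s = 22.8 min

22.8 min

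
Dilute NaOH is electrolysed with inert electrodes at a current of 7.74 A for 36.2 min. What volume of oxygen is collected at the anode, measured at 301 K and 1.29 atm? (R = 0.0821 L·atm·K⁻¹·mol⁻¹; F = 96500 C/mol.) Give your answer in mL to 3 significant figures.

Q = It = 7.74 × 2172 = 16810 C
Moles of electrons = 16810 / 96500 = 0.1742 mol
2H₂O → O₂ + 4H⁺ + 4e⁻, so n(O₂) = 0.1742 / 4 = 0.04355 mol
V = nRT/P = 0.04355 × 0.0821 × 301 / 1.29 = 0.8343 L
= 834 mL

834 mL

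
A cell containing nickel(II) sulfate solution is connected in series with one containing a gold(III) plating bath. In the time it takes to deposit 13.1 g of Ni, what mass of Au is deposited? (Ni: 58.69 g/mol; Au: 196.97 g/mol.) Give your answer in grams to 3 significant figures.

n(Ni) = 13.1 / 58.69 = 0.2232 mol
Ni²⁺ + 2e⁻ → Ni, so n(e⁻) = 2 × 0.2232 = 0.4464 mol
The cells are in series, so the same charge (and hence the same n(e⁻) = 0.4464 mol) passes through both.
Au³⁺ + 3e⁻ → Au, so n(Au) = 0.4464 / 3 = 0.1488 mol
m(Au) = 0.1488 × 196.97 = 29.3 g

29.3 g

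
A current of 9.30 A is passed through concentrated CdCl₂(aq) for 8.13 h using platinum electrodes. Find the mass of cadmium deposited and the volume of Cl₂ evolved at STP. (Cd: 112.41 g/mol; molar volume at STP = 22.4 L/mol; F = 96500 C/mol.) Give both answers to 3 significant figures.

159 g Cd; 31.6 L Cl₂

Q = 9.30 × 29268 = 2.722×10^5 C; n(e⁻) = 2.722×10^5 / 96500 = 2.821 mol
Cathode: Cd²⁺ + 2e⁻ → Cd → n(Cd) = 2.821/2 = 1.411 mol → 159 g
Anode: 2Cl⁻ → Cl₂ + 2e⁻ → n(Cl₂) = 2.821/2 = 1.411 mol → 31.6 L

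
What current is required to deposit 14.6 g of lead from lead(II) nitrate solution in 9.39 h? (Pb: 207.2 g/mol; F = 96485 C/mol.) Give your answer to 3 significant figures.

n(Pb) = 14.6 / 207.2 = 0.07046 mol
Pb²⁺ + 2e⁻ → Pb, so n(e⁻) = 2 × 0.07046 = 0.1409 mol
Q = 0.1409 × 96485 = 13590 C
I = Q / t = 13590 / 33804 s = 0.402 A

0.402 A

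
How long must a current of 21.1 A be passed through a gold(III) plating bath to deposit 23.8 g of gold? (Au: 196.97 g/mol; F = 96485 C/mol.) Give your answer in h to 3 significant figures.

0.460 h

n(Au) = 23.8 / 196.97 = 0.1208 mol
Au³⁺ + 3e⁻ → Au, so n(e⁻) = 3 × 0.1208 = 0.3624 mol
Q = 0.3624 × 96485 = 34970 C
t = Q / I = 34970 / 21.1 = 1657 s = 0.460 h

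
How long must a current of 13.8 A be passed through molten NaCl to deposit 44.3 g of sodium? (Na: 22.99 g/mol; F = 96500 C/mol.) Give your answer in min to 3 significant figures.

n(Na) = 44.3 / 22.99 = 1.927 mol
Na⁺ + e⁻ → Na, so n(e⁻) = 1.927 mol
Q = 1.927 × 96500 = 1.860×10^5 C
t = Q / I = 1.860×10^5 / 13.8 = 13480 s = 225 min

225 min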